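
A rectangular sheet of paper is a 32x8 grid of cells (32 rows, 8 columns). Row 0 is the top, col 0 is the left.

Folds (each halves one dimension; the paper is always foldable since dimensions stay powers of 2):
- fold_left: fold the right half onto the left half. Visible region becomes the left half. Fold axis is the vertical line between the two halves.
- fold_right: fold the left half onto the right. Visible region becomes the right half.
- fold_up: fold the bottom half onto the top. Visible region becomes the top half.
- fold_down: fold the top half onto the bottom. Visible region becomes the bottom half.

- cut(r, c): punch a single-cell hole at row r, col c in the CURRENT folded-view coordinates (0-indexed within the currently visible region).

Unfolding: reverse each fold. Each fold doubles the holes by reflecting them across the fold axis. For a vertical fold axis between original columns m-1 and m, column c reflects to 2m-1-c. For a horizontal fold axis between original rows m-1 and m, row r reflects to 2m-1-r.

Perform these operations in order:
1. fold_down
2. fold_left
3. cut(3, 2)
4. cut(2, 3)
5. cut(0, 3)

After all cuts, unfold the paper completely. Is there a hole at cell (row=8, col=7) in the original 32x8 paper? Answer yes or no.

Answer: no

Derivation:
Op 1 fold_down: fold axis h@16; visible region now rows[16,32) x cols[0,8) = 16x8
Op 2 fold_left: fold axis v@4; visible region now rows[16,32) x cols[0,4) = 16x4
Op 3 cut(3, 2): punch at orig (19,2); cuts so far [(19, 2)]; region rows[16,32) x cols[0,4) = 16x4
Op 4 cut(2, 3): punch at orig (18,3); cuts so far [(18, 3), (19, 2)]; region rows[16,32) x cols[0,4) = 16x4
Op 5 cut(0, 3): punch at orig (16,3); cuts so far [(16, 3), (18, 3), (19, 2)]; region rows[16,32) x cols[0,4) = 16x4
Unfold 1 (reflect across v@4): 6 holes -> [(16, 3), (16, 4), (18, 3), (18, 4), (19, 2), (19, 5)]
Unfold 2 (reflect across h@16): 12 holes -> [(12, 2), (12, 5), (13, 3), (13, 4), (15, 3), (15, 4), (16, 3), (16, 4), (18, 3), (18, 4), (19, 2), (19, 5)]
Holes: [(12, 2), (12, 5), (13, 3), (13, 4), (15, 3), (15, 4), (16, 3), (16, 4), (18, 3), (18, 4), (19, 2), (19, 5)]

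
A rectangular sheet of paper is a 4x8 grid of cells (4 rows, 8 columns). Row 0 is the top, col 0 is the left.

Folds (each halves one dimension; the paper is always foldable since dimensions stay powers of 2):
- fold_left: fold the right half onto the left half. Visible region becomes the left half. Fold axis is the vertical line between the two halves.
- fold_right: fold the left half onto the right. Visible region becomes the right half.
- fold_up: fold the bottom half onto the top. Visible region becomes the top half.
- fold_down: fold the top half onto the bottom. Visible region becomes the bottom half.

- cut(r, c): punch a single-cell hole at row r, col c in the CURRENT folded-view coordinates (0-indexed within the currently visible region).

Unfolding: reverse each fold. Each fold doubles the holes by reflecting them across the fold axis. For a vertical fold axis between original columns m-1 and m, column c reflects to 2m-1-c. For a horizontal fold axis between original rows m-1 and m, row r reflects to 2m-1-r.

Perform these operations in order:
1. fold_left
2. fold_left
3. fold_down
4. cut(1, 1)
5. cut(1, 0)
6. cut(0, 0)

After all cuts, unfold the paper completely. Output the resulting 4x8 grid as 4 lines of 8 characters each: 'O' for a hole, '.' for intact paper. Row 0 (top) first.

Answer: OOOOOOOO
O..OO..O
O..OO..O
OOOOOOOO

Derivation:
Op 1 fold_left: fold axis v@4; visible region now rows[0,4) x cols[0,4) = 4x4
Op 2 fold_left: fold axis v@2; visible region now rows[0,4) x cols[0,2) = 4x2
Op 3 fold_down: fold axis h@2; visible region now rows[2,4) x cols[0,2) = 2x2
Op 4 cut(1, 1): punch at orig (3,1); cuts so far [(3, 1)]; region rows[2,4) x cols[0,2) = 2x2
Op 5 cut(1, 0): punch at orig (3,0); cuts so far [(3, 0), (3, 1)]; region rows[2,4) x cols[0,2) = 2x2
Op 6 cut(0, 0): punch at orig (2,0); cuts so far [(2, 0), (3, 0), (3, 1)]; region rows[2,4) x cols[0,2) = 2x2
Unfold 1 (reflect across h@2): 6 holes -> [(0, 0), (0, 1), (1, 0), (2, 0), (3, 0), (3, 1)]
Unfold 2 (reflect across v@2): 12 holes -> [(0, 0), (0, 1), (0, 2), (0, 3), (1, 0), (1, 3), (2, 0), (2, 3), (3, 0), (3, 1), (3, 2), (3, 3)]
Unfold 3 (reflect across v@4): 24 holes -> [(0, 0), (0, 1), (0, 2), (0, 3), (0, 4), (0, 5), (0, 6), (0, 7), (1, 0), (1, 3), (1, 4), (1, 7), (2, 0), (2, 3), (2, 4), (2, 7), (3, 0), (3, 1), (3, 2), (3, 3), (3, 4), (3, 5), (3, 6), (3, 7)]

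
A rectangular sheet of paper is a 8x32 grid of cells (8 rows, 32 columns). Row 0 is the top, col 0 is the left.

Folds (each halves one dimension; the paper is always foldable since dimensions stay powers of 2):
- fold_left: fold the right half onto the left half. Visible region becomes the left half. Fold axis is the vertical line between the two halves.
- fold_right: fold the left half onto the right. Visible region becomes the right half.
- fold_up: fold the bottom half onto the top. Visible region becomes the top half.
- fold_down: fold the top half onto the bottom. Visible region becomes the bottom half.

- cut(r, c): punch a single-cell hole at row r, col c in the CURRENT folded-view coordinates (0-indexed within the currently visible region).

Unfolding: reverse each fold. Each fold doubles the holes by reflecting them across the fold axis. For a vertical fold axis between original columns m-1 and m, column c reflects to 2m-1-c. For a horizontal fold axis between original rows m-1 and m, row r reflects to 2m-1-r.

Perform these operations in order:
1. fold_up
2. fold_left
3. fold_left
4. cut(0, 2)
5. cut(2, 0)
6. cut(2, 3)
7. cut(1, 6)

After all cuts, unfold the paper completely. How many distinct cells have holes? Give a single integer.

Answer: 32

Derivation:
Op 1 fold_up: fold axis h@4; visible region now rows[0,4) x cols[0,32) = 4x32
Op 2 fold_left: fold axis v@16; visible region now rows[0,4) x cols[0,16) = 4x16
Op 3 fold_left: fold axis v@8; visible region now rows[0,4) x cols[0,8) = 4x8
Op 4 cut(0, 2): punch at orig (0,2); cuts so far [(0, 2)]; region rows[0,4) x cols[0,8) = 4x8
Op 5 cut(2, 0): punch at orig (2,0); cuts so far [(0, 2), (2, 0)]; region rows[0,4) x cols[0,8) = 4x8
Op 6 cut(2, 3): punch at orig (2,3); cuts so far [(0, 2), (2, 0), (2, 3)]; region rows[0,4) x cols[0,8) = 4x8
Op 7 cut(1, 6): punch at orig (1,6); cuts so far [(0, 2), (1, 6), (2, 0), (2, 3)]; region rows[0,4) x cols[0,8) = 4x8
Unfold 1 (reflect across v@8): 8 holes -> [(0, 2), (0, 13), (1, 6), (1, 9), (2, 0), (2, 3), (2, 12), (2, 15)]
Unfold 2 (reflect across v@16): 16 holes -> [(0, 2), (0, 13), (0, 18), (0, 29), (1, 6), (1, 9), (1, 22), (1, 25), (2, 0), (2, 3), (2, 12), (2, 15), (2, 16), (2, 19), (2, 28), (2, 31)]
Unfold 3 (reflect across h@4): 32 holes -> [(0, 2), (0, 13), (0, 18), (0, 29), (1, 6), (1, 9), (1, 22), (1, 25), (2, 0), (2, 3), (2, 12), (2, 15), (2, 16), (2, 19), (2, 28), (2, 31), (5, 0), (5, 3), (5, 12), (5, 15), (5, 16), (5, 19), (5, 28), (5, 31), (6, 6), (6, 9), (6, 22), (6, 25), (7, 2), (7, 13), (7, 18), (7, 29)]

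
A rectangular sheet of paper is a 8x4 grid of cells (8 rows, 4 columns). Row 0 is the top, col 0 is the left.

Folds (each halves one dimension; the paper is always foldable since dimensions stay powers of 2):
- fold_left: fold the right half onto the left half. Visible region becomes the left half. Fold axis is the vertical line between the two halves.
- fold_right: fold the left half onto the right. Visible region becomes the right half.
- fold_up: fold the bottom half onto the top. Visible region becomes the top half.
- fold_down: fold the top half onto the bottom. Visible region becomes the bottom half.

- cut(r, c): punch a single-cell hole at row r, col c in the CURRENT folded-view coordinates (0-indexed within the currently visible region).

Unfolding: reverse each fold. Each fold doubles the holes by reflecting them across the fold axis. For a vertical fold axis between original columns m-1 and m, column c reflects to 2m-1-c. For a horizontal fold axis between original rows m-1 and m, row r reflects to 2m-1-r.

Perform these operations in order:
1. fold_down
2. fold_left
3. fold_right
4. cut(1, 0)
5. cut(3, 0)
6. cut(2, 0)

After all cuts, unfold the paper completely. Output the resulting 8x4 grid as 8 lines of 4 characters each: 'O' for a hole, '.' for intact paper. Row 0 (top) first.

Op 1 fold_down: fold axis h@4; visible region now rows[4,8) x cols[0,4) = 4x4
Op 2 fold_left: fold axis v@2; visible region now rows[4,8) x cols[0,2) = 4x2
Op 3 fold_right: fold axis v@1; visible region now rows[4,8) x cols[1,2) = 4x1
Op 4 cut(1, 0): punch at orig (5,1); cuts so far [(5, 1)]; region rows[4,8) x cols[1,2) = 4x1
Op 5 cut(3, 0): punch at orig (7,1); cuts so far [(5, 1), (7, 1)]; region rows[4,8) x cols[1,2) = 4x1
Op 6 cut(2, 0): punch at orig (6,1); cuts so far [(5, 1), (6, 1), (7, 1)]; region rows[4,8) x cols[1,2) = 4x1
Unfold 1 (reflect across v@1): 6 holes -> [(5, 0), (5, 1), (6, 0), (6, 1), (7, 0), (7, 1)]
Unfold 2 (reflect across v@2): 12 holes -> [(5, 0), (5, 1), (5, 2), (5, 3), (6, 0), (6, 1), (6, 2), (6, 3), (7, 0), (7, 1), (7, 2), (7, 3)]
Unfold 3 (reflect across h@4): 24 holes -> [(0, 0), (0, 1), (0, 2), (0, 3), (1, 0), (1, 1), (1, 2), (1, 3), (2, 0), (2, 1), (2, 2), (2, 3), (5, 0), (5, 1), (5, 2), (5, 3), (6, 0), (6, 1), (6, 2), (6, 3), (7, 0), (7, 1), (7, 2), (7, 3)]

Answer: OOOO
OOOO
OOOO
....
....
OOOO
OOOO
OOOO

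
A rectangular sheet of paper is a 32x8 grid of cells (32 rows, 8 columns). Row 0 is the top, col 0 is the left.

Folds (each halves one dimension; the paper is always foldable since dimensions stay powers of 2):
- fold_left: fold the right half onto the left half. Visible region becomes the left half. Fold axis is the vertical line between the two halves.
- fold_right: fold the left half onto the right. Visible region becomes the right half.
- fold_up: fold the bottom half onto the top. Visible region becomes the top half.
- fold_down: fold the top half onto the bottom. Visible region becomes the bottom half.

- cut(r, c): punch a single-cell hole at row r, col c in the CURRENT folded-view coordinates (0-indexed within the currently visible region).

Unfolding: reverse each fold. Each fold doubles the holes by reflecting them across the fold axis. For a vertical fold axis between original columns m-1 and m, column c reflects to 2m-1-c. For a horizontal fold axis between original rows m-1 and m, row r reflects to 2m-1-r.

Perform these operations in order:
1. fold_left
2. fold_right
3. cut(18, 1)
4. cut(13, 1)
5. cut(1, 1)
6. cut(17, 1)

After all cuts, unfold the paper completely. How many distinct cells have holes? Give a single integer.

Answer: 16

Derivation:
Op 1 fold_left: fold axis v@4; visible region now rows[0,32) x cols[0,4) = 32x4
Op 2 fold_right: fold axis v@2; visible region now rows[0,32) x cols[2,4) = 32x2
Op 3 cut(18, 1): punch at orig (18,3); cuts so far [(18, 3)]; region rows[0,32) x cols[2,4) = 32x2
Op 4 cut(13, 1): punch at orig (13,3); cuts so far [(13, 3), (18, 3)]; region rows[0,32) x cols[2,4) = 32x2
Op 5 cut(1, 1): punch at orig (1,3); cuts so far [(1, 3), (13, 3), (18, 3)]; region rows[0,32) x cols[2,4) = 32x2
Op 6 cut(17, 1): punch at orig (17,3); cuts so far [(1, 3), (13, 3), (17, 3), (18, 3)]; region rows[0,32) x cols[2,4) = 32x2
Unfold 1 (reflect across v@2): 8 holes -> [(1, 0), (1, 3), (13, 0), (13, 3), (17, 0), (17, 3), (18, 0), (18, 3)]
Unfold 2 (reflect across v@4): 16 holes -> [(1, 0), (1, 3), (1, 4), (1, 7), (13, 0), (13, 3), (13, 4), (13, 7), (17, 0), (17, 3), (17, 4), (17, 7), (18, 0), (18, 3), (18, 4), (18, 7)]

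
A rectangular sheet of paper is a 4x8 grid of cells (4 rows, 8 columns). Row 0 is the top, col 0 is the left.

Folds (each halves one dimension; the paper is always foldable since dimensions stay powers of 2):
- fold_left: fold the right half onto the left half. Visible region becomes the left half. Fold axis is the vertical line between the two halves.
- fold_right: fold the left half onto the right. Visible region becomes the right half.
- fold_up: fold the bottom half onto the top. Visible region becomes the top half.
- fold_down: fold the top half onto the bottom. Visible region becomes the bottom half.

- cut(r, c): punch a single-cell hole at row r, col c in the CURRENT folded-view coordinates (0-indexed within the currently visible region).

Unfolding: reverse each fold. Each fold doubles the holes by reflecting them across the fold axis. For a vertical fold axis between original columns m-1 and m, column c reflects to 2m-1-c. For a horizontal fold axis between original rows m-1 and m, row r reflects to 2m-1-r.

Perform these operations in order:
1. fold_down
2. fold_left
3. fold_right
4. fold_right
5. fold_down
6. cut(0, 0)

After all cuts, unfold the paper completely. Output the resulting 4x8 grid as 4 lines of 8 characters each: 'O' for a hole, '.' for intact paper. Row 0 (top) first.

Answer: OOOOOOOO
OOOOOOOO
OOOOOOOO
OOOOOOOO

Derivation:
Op 1 fold_down: fold axis h@2; visible region now rows[2,4) x cols[0,8) = 2x8
Op 2 fold_left: fold axis v@4; visible region now rows[2,4) x cols[0,4) = 2x4
Op 3 fold_right: fold axis v@2; visible region now rows[2,4) x cols[2,4) = 2x2
Op 4 fold_right: fold axis v@3; visible region now rows[2,4) x cols[3,4) = 2x1
Op 5 fold_down: fold axis h@3; visible region now rows[3,4) x cols[3,4) = 1x1
Op 6 cut(0, 0): punch at orig (3,3); cuts so far [(3, 3)]; region rows[3,4) x cols[3,4) = 1x1
Unfold 1 (reflect across h@3): 2 holes -> [(2, 3), (3, 3)]
Unfold 2 (reflect across v@3): 4 holes -> [(2, 2), (2, 3), (3, 2), (3, 3)]
Unfold 3 (reflect across v@2): 8 holes -> [(2, 0), (2, 1), (2, 2), (2, 3), (3, 0), (3, 1), (3, 2), (3, 3)]
Unfold 4 (reflect across v@4): 16 holes -> [(2, 0), (2, 1), (2, 2), (2, 3), (2, 4), (2, 5), (2, 6), (2, 7), (3, 0), (3, 1), (3, 2), (3, 3), (3, 4), (3, 5), (3, 6), (3, 7)]
Unfold 5 (reflect across h@2): 32 holes -> [(0, 0), (0, 1), (0, 2), (0, 3), (0, 4), (0, 5), (0, 6), (0, 7), (1, 0), (1, 1), (1, 2), (1, 3), (1, 4), (1, 5), (1, 6), (1, 7), (2, 0), (2, 1), (2, 2), (2, 3), (2, 4), (2, 5), (2, 6), (2, 7), (3, 0), (3, 1), (3, 2), (3, 3), (3, 4), (3, 5), (3, 6), (3, 7)]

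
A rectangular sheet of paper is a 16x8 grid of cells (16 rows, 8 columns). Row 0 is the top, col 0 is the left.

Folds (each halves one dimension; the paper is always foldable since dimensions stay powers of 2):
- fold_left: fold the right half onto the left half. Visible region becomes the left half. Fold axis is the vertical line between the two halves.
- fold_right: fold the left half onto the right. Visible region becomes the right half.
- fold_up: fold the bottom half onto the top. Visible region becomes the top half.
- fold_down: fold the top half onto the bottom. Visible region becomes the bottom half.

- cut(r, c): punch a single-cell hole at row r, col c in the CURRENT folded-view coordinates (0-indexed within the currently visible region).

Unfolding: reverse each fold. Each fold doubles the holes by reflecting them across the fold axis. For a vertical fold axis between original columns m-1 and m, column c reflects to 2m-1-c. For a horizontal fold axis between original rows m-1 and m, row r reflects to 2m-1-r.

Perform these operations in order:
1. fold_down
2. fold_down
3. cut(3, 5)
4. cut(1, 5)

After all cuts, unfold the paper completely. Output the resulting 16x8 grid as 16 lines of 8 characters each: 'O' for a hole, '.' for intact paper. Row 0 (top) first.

Answer: .....O..
........
.....O..
........
........
.....O..
........
.....O..
.....O..
........
.....O..
........
........
.....O..
........
.....O..

Derivation:
Op 1 fold_down: fold axis h@8; visible region now rows[8,16) x cols[0,8) = 8x8
Op 2 fold_down: fold axis h@12; visible region now rows[12,16) x cols[0,8) = 4x8
Op 3 cut(3, 5): punch at orig (15,5); cuts so far [(15, 5)]; region rows[12,16) x cols[0,8) = 4x8
Op 4 cut(1, 5): punch at orig (13,5); cuts so far [(13, 5), (15, 5)]; region rows[12,16) x cols[0,8) = 4x8
Unfold 1 (reflect across h@12): 4 holes -> [(8, 5), (10, 5), (13, 5), (15, 5)]
Unfold 2 (reflect across h@8): 8 holes -> [(0, 5), (2, 5), (5, 5), (7, 5), (8, 5), (10, 5), (13, 5), (15, 5)]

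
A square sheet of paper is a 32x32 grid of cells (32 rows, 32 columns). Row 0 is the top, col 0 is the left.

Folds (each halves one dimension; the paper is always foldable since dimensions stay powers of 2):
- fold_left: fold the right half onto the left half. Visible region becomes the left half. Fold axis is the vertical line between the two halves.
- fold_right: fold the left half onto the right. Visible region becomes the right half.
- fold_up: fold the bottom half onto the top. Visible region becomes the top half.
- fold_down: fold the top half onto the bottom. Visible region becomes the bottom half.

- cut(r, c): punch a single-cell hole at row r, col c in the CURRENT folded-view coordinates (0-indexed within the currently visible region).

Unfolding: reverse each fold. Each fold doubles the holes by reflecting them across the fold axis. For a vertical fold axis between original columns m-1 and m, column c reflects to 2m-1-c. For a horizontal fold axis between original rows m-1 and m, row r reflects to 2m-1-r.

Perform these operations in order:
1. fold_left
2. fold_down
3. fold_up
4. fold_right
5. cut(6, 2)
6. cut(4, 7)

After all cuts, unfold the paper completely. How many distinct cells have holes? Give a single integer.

Answer: 32

Derivation:
Op 1 fold_left: fold axis v@16; visible region now rows[0,32) x cols[0,16) = 32x16
Op 2 fold_down: fold axis h@16; visible region now rows[16,32) x cols[0,16) = 16x16
Op 3 fold_up: fold axis h@24; visible region now rows[16,24) x cols[0,16) = 8x16
Op 4 fold_right: fold axis v@8; visible region now rows[16,24) x cols[8,16) = 8x8
Op 5 cut(6, 2): punch at orig (22,10); cuts so far [(22, 10)]; region rows[16,24) x cols[8,16) = 8x8
Op 6 cut(4, 7): punch at orig (20,15); cuts so far [(20, 15), (22, 10)]; region rows[16,24) x cols[8,16) = 8x8
Unfold 1 (reflect across v@8): 4 holes -> [(20, 0), (20, 15), (22, 5), (22, 10)]
Unfold 2 (reflect across h@24): 8 holes -> [(20, 0), (20, 15), (22, 5), (22, 10), (25, 5), (25, 10), (27, 0), (27, 15)]
Unfold 3 (reflect across h@16): 16 holes -> [(4, 0), (4, 15), (6, 5), (6, 10), (9, 5), (9, 10), (11, 0), (11, 15), (20, 0), (20, 15), (22, 5), (22, 10), (25, 5), (25, 10), (27, 0), (27, 15)]
Unfold 4 (reflect across v@16): 32 holes -> [(4, 0), (4, 15), (4, 16), (4, 31), (6, 5), (6, 10), (6, 21), (6, 26), (9, 5), (9, 10), (9, 21), (9, 26), (11, 0), (11, 15), (11, 16), (11, 31), (20, 0), (20, 15), (20, 16), (20, 31), (22, 5), (22, 10), (22, 21), (22, 26), (25, 5), (25, 10), (25, 21), (25, 26), (27, 0), (27, 15), (27, 16), (27, 31)]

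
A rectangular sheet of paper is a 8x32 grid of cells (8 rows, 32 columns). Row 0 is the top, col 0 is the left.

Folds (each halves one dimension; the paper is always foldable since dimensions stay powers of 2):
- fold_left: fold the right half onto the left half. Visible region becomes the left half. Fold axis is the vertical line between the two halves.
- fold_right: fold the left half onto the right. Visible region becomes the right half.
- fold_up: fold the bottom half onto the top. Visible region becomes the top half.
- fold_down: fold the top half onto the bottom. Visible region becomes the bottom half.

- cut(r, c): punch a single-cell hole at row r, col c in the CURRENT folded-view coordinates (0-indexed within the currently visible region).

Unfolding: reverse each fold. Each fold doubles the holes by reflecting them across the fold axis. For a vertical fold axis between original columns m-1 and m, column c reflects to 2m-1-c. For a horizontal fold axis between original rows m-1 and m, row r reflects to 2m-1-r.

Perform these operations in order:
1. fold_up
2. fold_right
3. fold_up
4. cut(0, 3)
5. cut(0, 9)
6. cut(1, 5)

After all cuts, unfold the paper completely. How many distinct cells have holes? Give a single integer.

Op 1 fold_up: fold axis h@4; visible region now rows[0,4) x cols[0,32) = 4x32
Op 2 fold_right: fold axis v@16; visible region now rows[0,4) x cols[16,32) = 4x16
Op 3 fold_up: fold axis h@2; visible region now rows[0,2) x cols[16,32) = 2x16
Op 4 cut(0, 3): punch at orig (0,19); cuts so far [(0, 19)]; region rows[0,2) x cols[16,32) = 2x16
Op 5 cut(0, 9): punch at orig (0,25); cuts so far [(0, 19), (0, 25)]; region rows[0,2) x cols[16,32) = 2x16
Op 6 cut(1, 5): punch at orig (1,21); cuts so far [(0, 19), (0, 25), (1, 21)]; region rows[0,2) x cols[16,32) = 2x16
Unfold 1 (reflect across h@2): 6 holes -> [(0, 19), (0, 25), (1, 21), (2, 21), (3, 19), (3, 25)]
Unfold 2 (reflect across v@16): 12 holes -> [(0, 6), (0, 12), (0, 19), (0, 25), (1, 10), (1, 21), (2, 10), (2, 21), (3, 6), (3, 12), (3, 19), (3, 25)]
Unfold 3 (reflect across h@4): 24 holes -> [(0, 6), (0, 12), (0, 19), (0, 25), (1, 10), (1, 21), (2, 10), (2, 21), (3, 6), (3, 12), (3, 19), (3, 25), (4, 6), (4, 12), (4, 19), (4, 25), (5, 10), (5, 21), (6, 10), (6, 21), (7, 6), (7, 12), (7, 19), (7, 25)]

Answer: 24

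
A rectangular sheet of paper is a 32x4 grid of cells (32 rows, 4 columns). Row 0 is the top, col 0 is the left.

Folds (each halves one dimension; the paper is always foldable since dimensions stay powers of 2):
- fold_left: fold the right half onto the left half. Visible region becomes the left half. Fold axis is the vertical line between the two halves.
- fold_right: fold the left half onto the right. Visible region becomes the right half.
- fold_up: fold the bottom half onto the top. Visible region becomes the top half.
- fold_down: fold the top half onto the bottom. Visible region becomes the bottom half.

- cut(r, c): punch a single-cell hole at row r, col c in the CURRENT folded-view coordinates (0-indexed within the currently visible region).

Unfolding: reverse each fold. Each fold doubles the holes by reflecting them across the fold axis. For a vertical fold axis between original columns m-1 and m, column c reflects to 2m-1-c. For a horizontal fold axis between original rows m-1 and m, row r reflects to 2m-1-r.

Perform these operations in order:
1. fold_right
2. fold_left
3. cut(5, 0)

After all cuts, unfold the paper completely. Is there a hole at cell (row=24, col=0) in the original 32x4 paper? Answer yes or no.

Answer: no

Derivation:
Op 1 fold_right: fold axis v@2; visible region now rows[0,32) x cols[2,4) = 32x2
Op 2 fold_left: fold axis v@3; visible region now rows[0,32) x cols[2,3) = 32x1
Op 3 cut(5, 0): punch at orig (5,2); cuts so far [(5, 2)]; region rows[0,32) x cols[2,3) = 32x1
Unfold 1 (reflect across v@3): 2 holes -> [(5, 2), (5, 3)]
Unfold 2 (reflect across v@2): 4 holes -> [(5, 0), (5, 1), (5, 2), (5, 3)]
Holes: [(5, 0), (5, 1), (5, 2), (5, 3)]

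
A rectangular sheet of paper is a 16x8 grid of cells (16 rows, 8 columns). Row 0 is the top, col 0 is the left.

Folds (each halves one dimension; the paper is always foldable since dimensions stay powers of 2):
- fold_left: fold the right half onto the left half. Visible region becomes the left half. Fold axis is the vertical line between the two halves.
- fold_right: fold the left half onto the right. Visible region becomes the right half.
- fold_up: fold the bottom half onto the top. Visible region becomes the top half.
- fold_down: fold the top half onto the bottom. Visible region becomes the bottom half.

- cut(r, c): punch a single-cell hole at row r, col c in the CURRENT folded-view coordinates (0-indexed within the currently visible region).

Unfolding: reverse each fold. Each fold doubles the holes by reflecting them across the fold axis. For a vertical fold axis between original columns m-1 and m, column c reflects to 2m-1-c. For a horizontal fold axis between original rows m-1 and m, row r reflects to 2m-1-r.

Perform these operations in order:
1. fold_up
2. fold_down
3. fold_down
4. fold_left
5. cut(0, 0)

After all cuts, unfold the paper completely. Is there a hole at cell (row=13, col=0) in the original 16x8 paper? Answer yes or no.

Op 1 fold_up: fold axis h@8; visible region now rows[0,8) x cols[0,8) = 8x8
Op 2 fold_down: fold axis h@4; visible region now rows[4,8) x cols[0,8) = 4x8
Op 3 fold_down: fold axis h@6; visible region now rows[6,8) x cols[0,8) = 2x8
Op 4 fold_left: fold axis v@4; visible region now rows[6,8) x cols[0,4) = 2x4
Op 5 cut(0, 0): punch at orig (6,0); cuts so far [(6, 0)]; region rows[6,8) x cols[0,4) = 2x4
Unfold 1 (reflect across v@4): 2 holes -> [(6, 0), (6, 7)]
Unfold 2 (reflect across h@6): 4 holes -> [(5, 0), (5, 7), (6, 0), (6, 7)]
Unfold 3 (reflect across h@4): 8 holes -> [(1, 0), (1, 7), (2, 0), (2, 7), (5, 0), (5, 7), (6, 0), (6, 7)]
Unfold 4 (reflect across h@8): 16 holes -> [(1, 0), (1, 7), (2, 0), (2, 7), (5, 0), (5, 7), (6, 0), (6, 7), (9, 0), (9, 7), (10, 0), (10, 7), (13, 0), (13, 7), (14, 0), (14, 7)]
Holes: [(1, 0), (1, 7), (2, 0), (2, 7), (5, 0), (5, 7), (6, 0), (6, 7), (9, 0), (9, 7), (10, 0), (10, 7), (13, 0), (13, 7), (14, 0), (14, 7)]

Answer: yes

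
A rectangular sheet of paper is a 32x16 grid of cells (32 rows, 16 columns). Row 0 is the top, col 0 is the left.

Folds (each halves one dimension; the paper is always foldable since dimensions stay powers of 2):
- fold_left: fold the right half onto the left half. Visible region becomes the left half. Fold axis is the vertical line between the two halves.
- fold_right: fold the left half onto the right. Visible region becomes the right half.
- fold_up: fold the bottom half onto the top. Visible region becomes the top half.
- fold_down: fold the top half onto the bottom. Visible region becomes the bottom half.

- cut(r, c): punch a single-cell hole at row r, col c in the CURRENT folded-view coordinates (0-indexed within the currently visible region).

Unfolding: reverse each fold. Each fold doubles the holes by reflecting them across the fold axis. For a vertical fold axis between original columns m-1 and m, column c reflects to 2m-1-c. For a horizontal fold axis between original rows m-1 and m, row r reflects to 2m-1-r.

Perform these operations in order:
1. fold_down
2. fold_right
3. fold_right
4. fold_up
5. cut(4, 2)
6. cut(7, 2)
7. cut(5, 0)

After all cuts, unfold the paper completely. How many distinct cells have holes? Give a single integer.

Answer: 48

Derivation:
Op 1 fold_down: fold axis h@16; visible region now rows[16,32) x cols[0,16) = 16x16
Op 2 fold_right: fold axis v@8; visible region now rows[16,32) x cols[8,16) = 16x8
Op 3 fold_right: fold axis v@12; visible region now rows[16,32) x cols[12,16) = 16x4
Op 4 fold_up: fold axis h@24; visible region now rows[16,24) x cols[12,16) = 8x4
Op 5 cut(4, 2): punch at orig (20,14); cuts so far [(20, 14)]; region rows[16,24) x cols[12,16) = 8x4
Op 6 cut(7, 2): punch at orig (23,14); cuts so far [(20, 14), (23, 14)]; region rows[16,24) x cols[12,16) = 8x4
Op 7 cut(5, 0): punch at orig (21,12); cuts so far [(20, 14), (21, 12), (23, 14)]; region rows[16,24) x cols[12,16) = 8x4
Unfold 1 (reflect across h@24): 6 holes -> [(20, 14), (21, 12), (23, 14), (24, 14), (26, 12), (27, 14)]
Unfold 2 (reflect across v@12): 12 holes -> [(20, 9), (20, 14), (21, 11), (21, 12), (23, 9), (23, 14), (24, 9), (24, 14), (26, 11), (26, 12), (27, 9), (27, 14)]
Unfold 3 (reflect across v@8): 24 holes -> [(20, 1), (20, 6), (20, 9), (20, 14), (21, 3), (21, 4), (21, 11), (21, 12), (23, 1), (23, 6), (23, 9), (23, 14), (24, 1), (24, 6), (24, 9), (24, 14), (26, 3), (26, 4), (26, 11), (26, 12), (27, 1), (27, 6), (27, 9), (27, 14)]
Unfold 4 (reflect across h@16): 48 holes -> [(4, 1), (4, 6), (4, 9), (4, 14), (5, 3), (5, 4), (5, 11), (5, 12), (7, 1), (7, 6), (7, 9), (7, 14), (8, 1), (8, 6), (8, 9), (8, 14), (10, 3), (10, 4), (10, 11), (10, 12), (11, 1), (11, 6), (11, 9), (11, 14), (20, 1), (20, 6), (20, 9), (20, 14), (21, 3), (21, 4), (21, 11), (21, 12), (23, 1), (23, 6), (23, 9), (23, 14), (24, 1), (24, 6), (24, 9), (24, 14), (26, 3), (26, 4), (26, 11), (26, 12), (27, 1), (27, 6), (27, 9), (27, 14)]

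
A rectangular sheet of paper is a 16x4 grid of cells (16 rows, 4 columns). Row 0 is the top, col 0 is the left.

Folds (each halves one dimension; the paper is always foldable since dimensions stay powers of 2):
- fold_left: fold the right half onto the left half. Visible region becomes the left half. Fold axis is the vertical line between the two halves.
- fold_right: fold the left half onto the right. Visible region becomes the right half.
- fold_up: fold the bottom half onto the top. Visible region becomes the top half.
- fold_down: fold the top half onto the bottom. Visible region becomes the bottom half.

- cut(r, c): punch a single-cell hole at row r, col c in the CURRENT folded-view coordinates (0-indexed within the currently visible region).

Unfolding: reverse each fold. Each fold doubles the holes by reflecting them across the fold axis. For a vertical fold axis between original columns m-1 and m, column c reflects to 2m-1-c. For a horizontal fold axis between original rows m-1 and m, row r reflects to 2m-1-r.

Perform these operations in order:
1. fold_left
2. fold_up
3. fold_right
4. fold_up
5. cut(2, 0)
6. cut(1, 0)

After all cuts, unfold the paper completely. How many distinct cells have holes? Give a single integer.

Answer: 32

Derivation:
Op 1 fold_left: fold axis v@2; visible region now rows[0,16) x cols[0,2) = 16x2
Op 2 fold_up: fold axis h@8; visible region now rows[0,8) x cols[0,2) = 8x2
Op 3 fold_right: fold axis v@1; visible region now rows[0,8) x cols[1,2) = 8x1
Op 4 fold_up: fold axis h@4; visible region now rows[0,4) x cols[1,2) = 4x1
Op 5 cut(2, 0): punch at orig (2,1); cuts so far [(2, 1)]; region rows[0,4) x cols[1,2) = 4x1
Op 6 cut(1, 0): punch at orig (1,1); cuts so far [(1, 1), (2, 1)]; region rows[0,4) x cols[1,2) = 4x1
Unfold 1 (reflect across h@4): 4 holes -> [(1, 1), (2, 1), (5, 1), (6, 1)]
Unfold 2 (reflect across v@1): 8 holes -> [(1, 0), (1, 1), (2, 0), (2, 1), (5, 0), (5, 1), (6, 0), (6, 1)]
Unfold 3 (reflect across h@8): 16 holes -> [(1, 0), (1, 1), (2, 0), (2, 1), (5, 0), (5, 1), (6, 0), (6, 1), (9, 0), (9, 1), (10, 0), (10, 1), (13, 0), (13, 1), (14, 0), (14, 1)]
Unfold 4 (reflect across v@2): 32 holes -> [(1, 0), (1, 1), (1, 2), (1, 3), (2, 0), (2, 1), (2, 2), (2, 3), (5, 0), (5, 1), (5, 2), (5, 3), (6, 0), (6, 1), (6, 2), (6, 3), (9, 0), (9, 1), (9, 2), (9, 3), (10, 0), (10, 1), (10, 2), (10, 3), (13, 0), (13, 1), (13, 2), (13, 3), (14, 0), (14, 1), (14, 2), (14, 3)]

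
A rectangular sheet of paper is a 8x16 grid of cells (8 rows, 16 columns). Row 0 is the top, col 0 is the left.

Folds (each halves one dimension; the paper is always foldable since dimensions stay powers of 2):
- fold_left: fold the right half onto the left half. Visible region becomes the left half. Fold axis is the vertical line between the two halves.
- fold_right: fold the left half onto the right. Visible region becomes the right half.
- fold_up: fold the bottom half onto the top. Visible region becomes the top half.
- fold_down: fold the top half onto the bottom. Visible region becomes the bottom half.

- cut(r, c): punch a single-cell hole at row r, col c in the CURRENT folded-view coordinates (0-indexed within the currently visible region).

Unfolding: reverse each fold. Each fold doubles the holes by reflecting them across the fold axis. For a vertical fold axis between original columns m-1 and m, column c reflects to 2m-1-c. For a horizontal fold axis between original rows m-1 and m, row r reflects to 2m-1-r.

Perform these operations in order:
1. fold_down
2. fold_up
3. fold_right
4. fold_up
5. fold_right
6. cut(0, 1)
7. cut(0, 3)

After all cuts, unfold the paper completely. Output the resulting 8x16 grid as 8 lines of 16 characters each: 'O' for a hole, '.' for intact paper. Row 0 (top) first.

Answer: O.O..O.OO.O..O.O
O.O..O.OO.O..O.O
O.O..O.OO.O..O.O
O.O..O.OO.O..O.O
O.O..O.OO.O..O.O
O.O..O.OO.O..O.O
O.O..O.OO.O..O.O
O.O..O.OO.O..O.O

Derivation:
Op 1 fold_down: fold axis h@4; visible region now rows[4,8) x cols[0,16) = 4x16
Op 2 fold_up: fold axis h@6; visible region now rows[4,6) x cols[0,16) = 2x16
Op 3 fold_right: fold axis v@8; visible region now rows[4,6) x cols[8,16) = 2x8
Op 4 fold_up: fold axis h@5; visible region now rows[4,5) x cols[8,16) = 1x8
Op 5 fold_right: fold axis v@12; visible region now rows[4,5) x cols[12,16) = 1x4
Op 6 cut(0, 1): punch at orig (4,13); cuts so far [(4, 13)]; region rows[4,5) x cols[12,16) = 1x4
Op 7 cut(0, 3): punch at orig (4,15); cuts so far [(4, 13), (4, 15)]; region rows[4,5) x cols[12,16) = 1x4
Unfold 1 (reflect across v@12): 4 holes -> [(4, 8), (4, 10), (4, 13), (4, 15)]
Unfold 2 (reflect across h@5): 8 holes -> [(4, 8), (4, 10), (4, 13), (4, 15), (5, 8), (5, 10), (5, 13), (5, 15)]
Unfold 3 (reflect across v@8): 16 holes -> [(4, 0), (4, 2), (4, 5), (4, 7), (4, 8), (4, 10), (4, 13), (4, 15), (5, 0), (5, 2), (5, 5), (5, 7), (5, 8), (5, 10), (5, 13), (5, 15)]
Unfold 4 (reflect across h@6): 32 holes -> [(4, 0), (4, 2), (4, 5), (4, 7), (4, 8), (4, 10), (4, 13), (4, 15), (5, 0), (5, 2), (5, 5), (5, 7), (5, 8), (5, 10), (5, 13), (5, 15), (6, 0), (6, 2), (6, 5), (6, 7), (6, 8), (6, 10), (6, 13), (6, 15), (7, 0), (7, 2), (7, 5), (7, 7), (7, 8), (7, 10), (7, 13), (7, 15)]
Unfold 5 (reflect across h@4): 64 holes -> [(0, 0), (0, 2), (0, 5), (0, 7), (0, 8), (0, 10), (0, 13), (0, 15), (1, 0), (1, 2), (1, 5), (1, 7), (1, 8), (1, 10), (1, 13), (1, 15), (2, 0), (2, 2), (2, 5), (2, 7), (2, 8), (2, 10), (2, 13), (2, 15), (3, 0), (3, 2), (3, 5), (3, 7), (3, 8), (3, 10), (3, 13), (3, 15), (4, 0), (4, 2), (4, 5), (4, 7), (4, 8), (4, 10), (4, 13), (4, 15), (5, 0), (5, 2), (5, 5), (5, 7), (5, 8), (5, 10), (5, 13), (5, 15), (6, 0), (6, 2), (6, 5), (6, 7), (6, 8), (6, 10), (6, 13), (6, 15), (7, 0), (7, 2), (7, 5), (7, 7), (7, 8), (7, 10), (7, 13), (7, 15)]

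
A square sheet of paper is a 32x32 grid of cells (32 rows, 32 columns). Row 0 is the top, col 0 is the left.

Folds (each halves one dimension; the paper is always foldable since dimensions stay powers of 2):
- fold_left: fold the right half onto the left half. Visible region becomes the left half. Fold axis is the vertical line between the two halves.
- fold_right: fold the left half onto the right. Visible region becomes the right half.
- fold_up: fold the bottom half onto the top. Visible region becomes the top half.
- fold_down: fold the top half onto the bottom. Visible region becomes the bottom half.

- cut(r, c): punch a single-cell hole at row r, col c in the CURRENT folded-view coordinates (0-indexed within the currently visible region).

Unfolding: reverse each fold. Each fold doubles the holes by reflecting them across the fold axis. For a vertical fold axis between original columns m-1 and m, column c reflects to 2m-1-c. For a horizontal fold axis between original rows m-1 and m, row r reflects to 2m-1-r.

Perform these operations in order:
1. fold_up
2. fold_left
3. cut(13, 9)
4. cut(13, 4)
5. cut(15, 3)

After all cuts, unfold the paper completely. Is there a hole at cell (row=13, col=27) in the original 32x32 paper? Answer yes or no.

Answer: yes

Derivation:
Op 1 fold_up: fold axis h@16; visible region now rows[0,16) x cols[0,32) = 16x32
Op 2 fold_left: fold axis v@16; visible region now rows[0,16) x cols[0,16) = 16x16
Op 3 cut(13, 9): punch at orig (13,9); cuts so far [(13, 9)]; region rows[0,16) x cols[0,16) = 16x16
Op 4 cut(13, 4): punch at orig (13,4); cuts so far [(13, 4), (13, 9)]; region rows[0,16) x cols[0,16) = 16x16
Op 5 cut(15, 3): punch at orig (15,3); cuts so far [(13, 4), (13, 9), (15, 3)]; region rows[0,16) x cols[0,16) = 16x16
Unfold 1 (reflect across v@16): 6 holes -> [(13, 4), (13, 9), (13, 22), (13, 27), (15, 3), (15, 28)]
Unfold 2 (reflect across h@16): 12 holes -> [(13, 4), (13, 9), (13, 22), (13, 27), (15, 3), (15, 28), (16, 3), (16, 28), (18, 4), (18, 9), (18, 22), (18, 27)]
Holes: [(13, 4), (13, 9), (13, 22), (13, 27), (15, 3), (15, 28), (16, 3), (16, 28), (18, 4), (18, 9), (18, 22), (18, 27)]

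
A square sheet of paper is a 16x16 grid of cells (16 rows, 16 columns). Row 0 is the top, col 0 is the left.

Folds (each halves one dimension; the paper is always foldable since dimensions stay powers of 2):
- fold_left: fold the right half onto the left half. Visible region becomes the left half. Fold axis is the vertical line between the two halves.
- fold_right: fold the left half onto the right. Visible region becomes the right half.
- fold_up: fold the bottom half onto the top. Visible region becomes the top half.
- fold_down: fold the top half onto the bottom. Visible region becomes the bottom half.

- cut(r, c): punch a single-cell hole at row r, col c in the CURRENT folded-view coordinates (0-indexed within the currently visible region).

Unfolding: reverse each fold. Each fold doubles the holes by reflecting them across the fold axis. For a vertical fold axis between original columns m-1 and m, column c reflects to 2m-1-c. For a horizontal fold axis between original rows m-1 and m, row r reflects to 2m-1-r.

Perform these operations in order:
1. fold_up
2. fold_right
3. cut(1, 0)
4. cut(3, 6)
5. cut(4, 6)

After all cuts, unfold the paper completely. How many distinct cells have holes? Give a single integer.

Answer: 12

Derivation:
Op 1 fold_up: fold axis h@8; visible region now rows[0,8) x cols[0,16) = 8x16
Op 2 fold_right: fold axis v@8; visible region now rows[0,8) x cols[8,16) = 8x8
Op 3 cut(1, 0): punch at orig (1,8); cuts so far [(1, 8)]; region rows[0,8) x cols[8,16) = 8x8
Op 4 cut(3, 6): punch at orig (3,14); cuts so far [(1, 8), (3, 14)]; region rows[0,8) x cols[8,16) = 8x8
Op 5 cut(4, 6): punch at orig (4,14); cuts so far [(1, 8), (3, 14), (4, 14)]; region rows[0,8) x cols[8,16) = 8x8
Unfold 1 (reflect across v@8): 6 holes -> [(1, 7), (1, 8), (3, 1), (3, 14), (4, 1), (4, 14)]
Unfold 2 (reflect across h@8): 12 holes -> [(1, 7), (1, 8), (3, 1), (3, 14), (4, 1), (4, 14), (11, 1), (11, 14), (12, 1), (12, 14), (14, 7), (14, 8)]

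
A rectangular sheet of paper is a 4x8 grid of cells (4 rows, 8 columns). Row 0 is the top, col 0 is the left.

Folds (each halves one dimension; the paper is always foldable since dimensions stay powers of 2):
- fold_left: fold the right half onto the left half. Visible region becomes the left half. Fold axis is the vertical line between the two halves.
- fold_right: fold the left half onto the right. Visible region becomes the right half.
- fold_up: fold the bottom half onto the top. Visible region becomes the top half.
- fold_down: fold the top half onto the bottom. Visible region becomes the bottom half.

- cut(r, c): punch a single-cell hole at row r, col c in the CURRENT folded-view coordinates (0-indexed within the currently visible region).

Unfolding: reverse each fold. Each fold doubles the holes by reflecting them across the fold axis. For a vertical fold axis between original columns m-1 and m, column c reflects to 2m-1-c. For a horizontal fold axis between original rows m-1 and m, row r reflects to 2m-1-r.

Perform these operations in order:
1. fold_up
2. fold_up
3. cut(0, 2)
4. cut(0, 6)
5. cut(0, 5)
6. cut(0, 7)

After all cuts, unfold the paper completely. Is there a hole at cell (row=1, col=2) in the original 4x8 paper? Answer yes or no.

Op 1 fold_up: fold axis h@2; visible region now rows[0,2) x cols[0,8) = 2x8
Op 2 fold_up: fold axis h@1; visible region now rows[0,1) x cols[0,8) = 1x8
Op 3 cut(0, 2): punch at orig (0,2); cuts so far [(0, 2)]; region rows[0,1) x cols[0,8) = 1x8
Op 4 cut(0, 6): punch at orig (0,6); cuts so far [(0, 2), (0, 6)]; region rows[0,1) x cols[0,8) = 1x8
Op 5 cut(0, 5): punch at orig (0,5); cuts so far [(0, 2), (0, 5), (0, 6)]; region rows[0,1) x cols[0,8) = 1x8
Op 6 cut(0, 7): punch at orig (0,7); cuts so far [(0, 2), (0, 5), (0, 6), (0, 7)]; region rows[0,1) x cols[0,8) = 1x8
Unfold 1 (reflect across h@1): 8 holes -> [(0, 2), (0, 5), (0, 6), (0, 7), (1, 2), (1, 5), (1, 6), (1, 7)]
Unfold 2 (reflect across h@2): 16 holes -> [(0, 2), (0, 5), (0, 6), (0, 7), (1, 2), (1, 5), (1, 6), (1, 7), (2, 2), (2, 5), (2, 6), (2, 7), (3, 2), (3, 5), (3, 6), (3, 7)]
Holes: [(0, 2), (0, 5), (0, 6), (0, 7), (1, 2), (1, 5), (1, 6), (1, 7), (2, 2), (2, 5), (2, 6), (2, 7), (3, 2), (3, 5), (3, 6), (3, 7)]

Answer: yes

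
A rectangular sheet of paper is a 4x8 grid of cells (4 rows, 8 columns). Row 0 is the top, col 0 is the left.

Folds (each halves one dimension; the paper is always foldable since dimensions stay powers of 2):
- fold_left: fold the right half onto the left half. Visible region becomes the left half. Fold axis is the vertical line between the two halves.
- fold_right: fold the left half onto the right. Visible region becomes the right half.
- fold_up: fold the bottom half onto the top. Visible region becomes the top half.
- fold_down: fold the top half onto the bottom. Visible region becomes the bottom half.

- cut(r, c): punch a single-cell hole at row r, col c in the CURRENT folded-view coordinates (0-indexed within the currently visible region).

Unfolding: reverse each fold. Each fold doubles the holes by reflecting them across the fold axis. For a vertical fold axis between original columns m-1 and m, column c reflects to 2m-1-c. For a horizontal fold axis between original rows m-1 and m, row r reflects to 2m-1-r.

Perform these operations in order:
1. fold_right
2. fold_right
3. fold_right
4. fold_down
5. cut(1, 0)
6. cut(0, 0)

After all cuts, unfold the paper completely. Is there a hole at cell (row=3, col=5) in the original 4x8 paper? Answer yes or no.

Answer: yes

Derivation:
Op 1 fold_right: fold axis v@4; visible region now rows[0,4) x cols[4,8) = 4x4
Op 2 fold_right: fold axis v@6; visible region now rows[0,4) x cols[6,8) = 4x2
Op 3 fold_right: fold axis v@7; visible region now rows[0,4) x cols[7,8) = 4x1
Op 4 fold_down: fold axis h@2; visible region now rows[2,4) x cols[7,8) = 2x1
Op 5 cut(1, 0): punch at orig (3,7); cuts so far [(3, 7)]; region rows[2,4) x cols[7,8) = 2x1
Op 6 cut(0, 0): punch at orig (2,7); cuts so far [(2, 7), (3, 7)]; region rows[2,4) x cols[7,8) = 2x1
Unfold 1 (reflect across h@2): 4 holes -> [(0, 7), (1, 7), (2, 7), (3, 7)]
Unfold 2 (reflect across v@7): 8 holes -> [(0, 6), (0, 7), (1, 6), (1, 7), (2, 6), (2, 7), (3, 6), (3, 7)]
Unfold 3 (reflect across v@6): 16 holes -> [(0, 4), (0, 5), (0, 6), (0, 7), (1, 4), (1, 5), (1, 6), (1, 7), (2, 4), (2, 5), (2, 6), (2, 7), (3, 4), (3, 5), (3, 6), (3, 7)]
Unfold 4 (reflect across v@4): 32 holes -> [(0, 0), (0, 1), (0, 2), (0, 3), (0, 4), (0, 5), (0, 6), (0, 7), (1, 0), (1, 1), (1, 2), (1, 3), (1, 4), (1, 5), (1, 6), (1, 7), (2, 0), (2, 1), (2, 2), (2, 3), (2, 4), (2, 5), (2, 6), (2, 7), (3, 0), (3, 1), (3, 2), (3, 3), (3, 4), (3, 5), (3, 6), (3, 7)]
Holes: [(0, 0), (0, 1), (0, 2), (0, 3), (0, 4), (0, 5), (0, 6), (0, 7), (1, 0), (1, 1), (1, 2), (1, 3), (1, 4), (1, 5), (1, 6), (1, 7), (2, 0), (2, 1), (2, 2), (2, 3), (2, 4), (2, 5), (2, 6), (2, 7), (3, 0), (3, 1), (3, 2), (3, 3), (3, 4), (3, 5), (3, 6), (3, 7)]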